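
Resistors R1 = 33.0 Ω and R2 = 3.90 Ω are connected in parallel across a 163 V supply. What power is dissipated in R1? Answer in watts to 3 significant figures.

805 W

Every branch has 163 V across it, so for R1 the power is simply V²/R.
P_R1 = V² / R1 = (163)² / 33.0 Ω = 805.1 W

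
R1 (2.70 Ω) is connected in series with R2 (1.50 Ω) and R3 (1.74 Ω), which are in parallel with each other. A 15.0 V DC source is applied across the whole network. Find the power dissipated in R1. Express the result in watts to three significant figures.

49.4 W

Replace R2 and R3 with their parallel equivalent so the circuit becomes R1 in series with R_p.
R_p = (1.50×1.74)/(1.50+1.74) = 0.8056 Ω
R_total = 2.70 + 0.8056 = 3.506 Ω
I = V / R_total = 15.0 / 3.506 = 4.279 A
R1 carries the full series current, so P = I²R.
P_R1 = (4.279)² × 2.70 = 49.43 W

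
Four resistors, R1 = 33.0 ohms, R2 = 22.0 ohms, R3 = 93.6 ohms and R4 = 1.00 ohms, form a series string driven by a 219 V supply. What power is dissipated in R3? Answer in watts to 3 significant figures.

The current is common to all series resistors; compute it, then apply P = I²R for the target.
R_total = 33.0 + 22.0 + 93.6 + 1.00 = 149.6 Ω
I = V / R_total = 219 / 149.6 = 1.464 A
P_R3 = I² × R3 = (1.464)² × 93.6 = 200.6 W

201 W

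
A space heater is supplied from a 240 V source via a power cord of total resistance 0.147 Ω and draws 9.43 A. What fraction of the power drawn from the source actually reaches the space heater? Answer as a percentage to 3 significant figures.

99.4 %

The power cord carries the full 9.43 A.
P_line = I² R_line = (9.430)² × 0.147 = 13.07 W
P_source = V I = 240 × 9.430 = 2263 W; P_load = 2250 W
η = P_load / P_source = 2250 / 2263 = 0.9942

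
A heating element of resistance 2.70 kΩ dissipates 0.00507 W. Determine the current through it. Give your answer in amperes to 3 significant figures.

From P = V I = I²R = V²/R, with the two given quantities we get I = √(P / R).
I = √(0.00507 / 2700) = 0.001370 A

0.00137 A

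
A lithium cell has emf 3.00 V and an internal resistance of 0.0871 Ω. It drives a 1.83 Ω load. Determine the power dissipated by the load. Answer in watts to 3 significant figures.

Find the circuit current first, then P = I²R for the load (series elements share I).
I = ε / (r + R) = 3.00 / (0.0871 + 1.83) = 1.565 A
P_load = I² R = (1.565)² × 1.83 = 4.481 W

4.48 W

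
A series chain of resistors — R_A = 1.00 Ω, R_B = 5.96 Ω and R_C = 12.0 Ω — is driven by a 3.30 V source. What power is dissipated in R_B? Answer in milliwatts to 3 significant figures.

181 mW

Every series element carries the same I. Get I from the total resistance, then P = I² × R_B.
R_total = 1.00 + 5.96 + 12.0 = 18.96 Ω
I = V / R_total = 3.30 / 18.96 = 0.1741 A
P_R_B = I² × R_B = (0.1741)² × 5.96 = 0.1805 W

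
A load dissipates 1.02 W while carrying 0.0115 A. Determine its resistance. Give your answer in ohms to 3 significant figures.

7710 Ω

Inverting the appropriate power form: R = P / I².
R = 1.02 / (0.01150)² = 7713 Ω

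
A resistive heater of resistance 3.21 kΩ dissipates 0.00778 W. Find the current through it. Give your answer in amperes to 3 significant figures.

0.00156 A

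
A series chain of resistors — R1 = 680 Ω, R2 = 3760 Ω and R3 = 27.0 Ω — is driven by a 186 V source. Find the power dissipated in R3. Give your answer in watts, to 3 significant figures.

0.0468 W

Since the resistors are in series they all carry the loop current I = V/R_total; the power in any one is I²R.
R_total = 680 + 3760 + 27.0 = 4467 Ω
I = V / R_total = 186 / 4467 = 0.04164 A
P_R3 = I² × R3 = (0.04164)² × 27.0 = 0.04681 W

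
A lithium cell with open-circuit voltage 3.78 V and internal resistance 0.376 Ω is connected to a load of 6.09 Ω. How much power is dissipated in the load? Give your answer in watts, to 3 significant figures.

Load and internal resistance form a series loop — compute the loop current, then the load power via I²R.
I = ε / (r + R) = 3.78 / (0.376 + 6.09) = 0.5846 A
P_load = I² R = (0.5846)² × 6.09 = 2.081 W

2.08 W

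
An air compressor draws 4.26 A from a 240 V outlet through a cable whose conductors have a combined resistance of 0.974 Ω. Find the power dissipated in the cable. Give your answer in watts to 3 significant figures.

Only the current and the line resistance are needed for the I²R loss.
The cable carries the full 4.26 A.
P_line = I² R_line = (4.260)² × 0.974 = 17.68 W

17.7 W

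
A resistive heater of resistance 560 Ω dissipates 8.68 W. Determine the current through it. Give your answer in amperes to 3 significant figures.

The two known quantities fix the third via I = √(P / R).
I = √(8.68 / 560) = 0.1245 A

0.124 A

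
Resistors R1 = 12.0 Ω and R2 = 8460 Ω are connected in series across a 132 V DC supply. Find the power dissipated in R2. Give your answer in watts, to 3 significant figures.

Every series element carries the same I. Get I from the total resistance, then P = I² × R2.
R_total = 12.0 + 8460 = 8472 Ω
I = V / R_total = 132 / 8472 = 0.01558 A
P_R2 = I² × R2 = (0.01558)² × 8460 = 2.054 W

2.05 W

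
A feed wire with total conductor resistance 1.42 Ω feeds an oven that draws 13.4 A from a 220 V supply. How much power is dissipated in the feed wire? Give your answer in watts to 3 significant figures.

255 W

The feed wire and load are in series, so the same current flows in both; the loss is I²R_line.
The feed wire carries the full 13.4 A.
P_line = I² R_line = (13.40)² × 1.42 = 255.0 W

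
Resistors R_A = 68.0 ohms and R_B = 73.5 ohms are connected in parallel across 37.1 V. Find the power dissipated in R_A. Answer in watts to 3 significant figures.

20.2 W

Parallel branches share the same voltage; P = V²/R gives the branch power in one step.
P_R_A = V² / R_A = (37.1)² / 68.0 Ω = 20.24 W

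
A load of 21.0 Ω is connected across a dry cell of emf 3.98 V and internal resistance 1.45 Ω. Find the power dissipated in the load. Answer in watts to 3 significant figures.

0.660 W

With r and R in series, I = ε/(r+R); the load dissipates I²R.
I = ε / (r + R) = 3.98 / (1.45 + 21.0) = 0.1773 A
P_load = I² R = (0.1773)² × 21.0 = 0.6600 W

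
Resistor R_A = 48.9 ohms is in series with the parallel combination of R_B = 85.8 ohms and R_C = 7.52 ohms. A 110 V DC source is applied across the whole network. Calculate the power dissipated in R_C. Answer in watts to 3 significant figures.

24.7 W

Reduce the parallel pair to R_p first; the network is then a simple series string.
R_p = (85.8×7.52)/(85.8+7.52) = 6.914 Ω
R_total = 48.9 + 6.914 = 55.81 Ω
I = V / R_total = 110 / 55.81 = 1.971 A
Voltage across the parallel pair: V_p = I × R_p = 1.971 × 6.914 = 13.63 V
R_C sees V_p directly, so P = V_p² / R_C.
P_R_C = (13.63)² / 7.52 = 24.69 W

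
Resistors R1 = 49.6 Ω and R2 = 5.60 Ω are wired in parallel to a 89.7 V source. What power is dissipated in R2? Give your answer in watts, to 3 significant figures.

1440 W

Parallel branches share the same voltage; P = V²/R gives the branch power in one step.
P_R2 = V² / R2 = (89.7)² / 5.60 Ω = 1437 W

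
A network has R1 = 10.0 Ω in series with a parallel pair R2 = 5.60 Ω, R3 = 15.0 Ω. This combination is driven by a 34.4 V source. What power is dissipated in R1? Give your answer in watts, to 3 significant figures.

59.7 W

Reduce the parallel pair to R_p first; the network is then a simple series string.
R_p = (5.60×15.0)/(5.60+15.0) = 4.078 Ω
R_total = 10.0 + 4.078 = 14.08 Ω
I = V / R_total = 34.4 / 14.08 = 2.444 A
R1 carries the full series current, so P = I²R.
P_R1 = (2.444)² × 10.0 = 59.71 W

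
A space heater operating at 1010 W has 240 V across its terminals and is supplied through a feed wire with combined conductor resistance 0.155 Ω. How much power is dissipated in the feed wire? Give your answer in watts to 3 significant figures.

Only the current and the line resistance are needed for the I²R loss.
I = P / V = 1010 / 240 = 4.208 A through the feed wire.
P_line = I² R_line = (4.208)² × 0.155 = 2.745 W

2.75 W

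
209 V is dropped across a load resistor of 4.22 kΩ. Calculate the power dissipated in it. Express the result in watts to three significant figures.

10.4 W

We know the drop across the element and its resistance — P = V²/R, one step.
P = (209 V)² / 4220 Ω = 10.35 W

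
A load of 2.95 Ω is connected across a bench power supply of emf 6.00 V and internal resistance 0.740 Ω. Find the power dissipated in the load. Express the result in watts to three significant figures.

Find the circuit current first, then P = I²R for the load (series elements share I).
I = ε / (r + R) = 6.00 / (0.740 + 2.95) = 1.626 A
P_load = I² R = (1.626)² × 2.95 = 7.800 W

7.80 W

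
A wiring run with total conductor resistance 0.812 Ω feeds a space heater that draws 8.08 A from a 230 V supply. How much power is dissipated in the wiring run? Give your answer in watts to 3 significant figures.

53.0 W

The wiring run is a series resistance carrying the load current; its dissipation is I²R_line.
The wiring run carries the full 8.08 A.
P_line = I² R_line = (8.080)² × 0.812 = 53.01 W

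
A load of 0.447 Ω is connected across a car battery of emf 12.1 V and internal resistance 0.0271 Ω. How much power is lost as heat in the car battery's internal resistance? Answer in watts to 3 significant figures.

17.7 W

Internal loss is I²r, with I set by the total series resistance r+R.
I = ε / (r + R) = 12.1 / (0.0271 + 0.447) = 25.52 A
P_int = I² r = (25.52)² × 0.0271 = 17.65 W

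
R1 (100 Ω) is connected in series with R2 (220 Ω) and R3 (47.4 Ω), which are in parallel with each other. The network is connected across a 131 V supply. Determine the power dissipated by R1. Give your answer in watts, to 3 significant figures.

88.8 W

First combine the parallel branches into one equivalent R_p, then R1 + R_p is a series pair.
R_p = (220×47.4)/(220+47.4) = 39.00 Ω
R_total = 100 + 39.00 = 139.0 Ω
I = V / R_total = 131 / 139.0 = 0.9425 A
The full supply current passes through R1: P = I²R.
P_R1 = (0.9425)² × 100 = 88.82 W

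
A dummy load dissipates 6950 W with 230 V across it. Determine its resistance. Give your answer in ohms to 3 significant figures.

7.61 Ω

From P = V I = I²R = V²/R, with the two given quantities we get R = V² / P.
R = (230)² / 6950 = 7.612 Ω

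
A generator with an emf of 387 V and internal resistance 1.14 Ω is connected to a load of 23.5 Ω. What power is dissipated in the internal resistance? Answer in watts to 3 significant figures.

Internal loss is I²r, with I set by the total series resistance r+R.
I = ε / (r + R) = 387 / (1.14 + 23.5) = 15.71 A
P_int = I² r = (15.71)² × 1.14 = 281.2 W

281 W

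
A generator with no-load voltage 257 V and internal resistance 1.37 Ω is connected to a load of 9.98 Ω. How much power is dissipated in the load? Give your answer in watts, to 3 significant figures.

The internal resistance and the load are in series, so the same I flows through both; get I from ε/(r+R), then I²R for the load.
I = ε / (r + R) = 257 / (1.37 + 9.98) = 22.64 A
P_load = I² R = (22.64)² × 9.98 = 5117 W

5120 W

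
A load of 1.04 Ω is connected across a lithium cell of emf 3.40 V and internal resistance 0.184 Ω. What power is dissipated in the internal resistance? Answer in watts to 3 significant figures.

1.42 W

The source's internal resistance is just another series element carrying I; its dissipation is I²r.
I = ε / (r + R) = 3.40 / (0.184 + 1.04) = 2.778 A
P_int = I² r = (2.778)² × 0.184 = 1.420 W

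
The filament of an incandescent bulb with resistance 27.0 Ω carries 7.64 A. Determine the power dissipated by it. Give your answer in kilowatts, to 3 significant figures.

The current through and the resistance of the element are both given; use P = I²R.
P = (7.640 A)² × 27.0 Ω = 1576 W

1.58 kW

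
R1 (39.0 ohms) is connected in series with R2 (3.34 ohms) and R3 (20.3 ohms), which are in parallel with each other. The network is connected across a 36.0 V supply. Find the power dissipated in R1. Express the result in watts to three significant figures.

28.8 W

First combine the parallel branches into one equivalent R_p, then R1 + R_p is a series pair.
R_p = (3.34×20.3)/(3.34+20.3) = 2.868 Ω
R_total = 39.0 + 2.868 = 41.87 Ω
I = V / R_total = 36.0 / 41.87 = 0.8598 A
R1 carries the full series current, so P = I²R.
P_R1 = (0.8598)² × 39.0 = 28.83 W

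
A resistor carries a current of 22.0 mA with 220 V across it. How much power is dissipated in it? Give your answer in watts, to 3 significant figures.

Both the voltage across and the current through the element are known, so P = V I applies directly.
P = 220 V × 0.02200 A = 4.840 W

4.84 W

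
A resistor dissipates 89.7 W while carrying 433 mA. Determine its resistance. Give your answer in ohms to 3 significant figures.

478 Ω

From P = V I = I²R = V²/R, with the two given quantities we get R = P / I².
R = 89.7 / (0.4330)² = 478.4 Ω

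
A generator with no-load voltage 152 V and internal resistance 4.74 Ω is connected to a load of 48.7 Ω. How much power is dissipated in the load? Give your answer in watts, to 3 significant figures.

394 W

Load and internal resistance form a series loop — compute the loop current, then the load power via I²R.
I = ε / (r + R) = 152 / (4.74 + 48.7) = 2.844 A
P_load = I² R = (2.844)² × 48.7 = 394.0 W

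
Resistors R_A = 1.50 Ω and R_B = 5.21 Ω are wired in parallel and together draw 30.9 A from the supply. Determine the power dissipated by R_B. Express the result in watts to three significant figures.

249 W

We need the common branch voltage; get it from I_total × R_eq, then P = V²/R for the branch.
1/R_eq = 1/1.50 + 1/5.21 ⇒ R_eq = 1.165 Ω
V = I_total × R_eq = 30.90 × 1.165 = 35.99 V
P_R_B = V² / R_B = (35.99)² / 5.21 = 248.6 W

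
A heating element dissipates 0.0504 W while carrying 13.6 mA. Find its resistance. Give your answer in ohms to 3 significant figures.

272 Ω

Rearranging the power relation for the two known quantities gives R = P / I².
R = 0.0504 / (0.01360)² = 272.5 Ω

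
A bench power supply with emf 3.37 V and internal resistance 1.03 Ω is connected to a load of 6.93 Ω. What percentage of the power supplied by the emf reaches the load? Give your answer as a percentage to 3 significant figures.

87.1 %

Efficiency is P_load / P_total. With a series r and R sharing the same I, P = I²R for each, so η = R/(R+r).
η = R / (R + r) = 6.93 / (6.93 + 1.03) = 0.8706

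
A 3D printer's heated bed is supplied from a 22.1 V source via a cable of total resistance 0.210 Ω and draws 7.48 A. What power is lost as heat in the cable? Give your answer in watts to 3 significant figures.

Only the current and the line resistance are needed for the I²R loss.
The cable carries the full 7.48 A.
P_line = I² R_line = (7.480)² × 0.210 = 11.75 W

11.7 W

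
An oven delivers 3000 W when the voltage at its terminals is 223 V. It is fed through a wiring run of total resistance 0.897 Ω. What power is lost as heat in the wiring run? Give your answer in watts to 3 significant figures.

Line loss is just I²R for the cable — we know both I and R_line directly.
I = P / V = 3000 / 223 = 13.45 A through the wiring run.
P_line = I² R_line = (13.45)² × 0.897 = 162.3 W

162 W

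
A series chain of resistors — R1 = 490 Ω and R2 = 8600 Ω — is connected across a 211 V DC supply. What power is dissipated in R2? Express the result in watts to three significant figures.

Every series element carries the same I. Get I from the total resistance, then P = I² × R2.
R_total = 490 + 8600 = 9090 Ω
I = V / R_total = 211 / 9090 = 0.02321 A
P_R2 = I² × R2 = (0.02321)² × 8600 = 4.634 W

4.63 W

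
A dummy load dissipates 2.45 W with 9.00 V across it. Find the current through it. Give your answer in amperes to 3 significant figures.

Inverting the appropriate power form: I = P / V.
I = 2.45 / 9.00 = 0.2722 A

0.272 A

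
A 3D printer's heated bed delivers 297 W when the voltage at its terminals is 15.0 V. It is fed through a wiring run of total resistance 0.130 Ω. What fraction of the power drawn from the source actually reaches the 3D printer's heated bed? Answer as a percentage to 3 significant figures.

85.4 %

I = P / V = 297 / 15.0 = 19.80 A through the wiring run.
P_line = I² R_line = (19.80)² × 0.130 = 50.97 W
P_source = P_load + P_line = 297.0 + 50.97 = 348.0 W
η = P_load / P_source = 297.0 / 348.0 = 0.8535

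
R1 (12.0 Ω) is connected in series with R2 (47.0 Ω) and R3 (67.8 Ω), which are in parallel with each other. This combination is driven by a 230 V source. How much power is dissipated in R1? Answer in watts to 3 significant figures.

402 W

Replace R2 and R3 with their parallel equivalent so the circuit becomes R1 in series with R_p.
R_p = (47.0×67.8)/(47.0+67.8) = 27.76 Ω
R_total = 12.0 + 27.76 = 39.76 Ω
I = V / R_total = 230 / 39.76 = 5.785 A
The full supply current passes through R1: P = I²R.
P_R1 = (5.785)² × 12.0 = 401.6 W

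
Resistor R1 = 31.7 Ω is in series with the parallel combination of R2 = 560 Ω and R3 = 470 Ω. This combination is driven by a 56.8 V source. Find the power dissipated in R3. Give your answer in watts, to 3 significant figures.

First combine the parallel branches into one equivalent R_p, then R1 + R_p is a series pair.
R_p = (560×470)/(560+470) = 255.5 Ω
R_total = 31.7 + 255.5 = 287.2 Ω
I = V / R_total = 56.8 / 287.2 = 0.1977 A
Voltage across the parallel pair: V_p = I × R_p = 0.1977 × 255.5 = 50.53 V
R3 is across V_p, so use P = V²/R for that branch.
P_R3 = (50.53)² / 470 = 5.433 W

5.43 W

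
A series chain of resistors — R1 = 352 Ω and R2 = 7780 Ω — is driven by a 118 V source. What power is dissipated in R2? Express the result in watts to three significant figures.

The current is common to all series resistors; compute it, then apply P = I²R for the target.
R_total = 352 + 7780 = 8132 Ω
I = V / R_total = 118 / 8132 = 0.01451 A
P_R2 = I² × R2 = (0.01451)² × 7780 = 1.638 W

1.64 W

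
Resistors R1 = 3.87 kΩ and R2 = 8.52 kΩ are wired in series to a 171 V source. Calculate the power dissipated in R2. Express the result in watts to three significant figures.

In a series string the same current flows through every resistor — find that current, then P = I²R for the one we want.
R_total = (3.87 + 8.52) kΩ = 12390 Ω
I = V / R_total = 171 / 12390 = 0.01380 A
P_R2 = I² × R2 = (0.01380)² × 8520 = 1.623 W

1.62 W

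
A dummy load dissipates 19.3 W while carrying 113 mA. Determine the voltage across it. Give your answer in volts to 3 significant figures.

From P = V I = I²R = V²/R, with the two given quantities we get V = P / I.
V = 19.3 / 0.1130 = 170.8 V

171 V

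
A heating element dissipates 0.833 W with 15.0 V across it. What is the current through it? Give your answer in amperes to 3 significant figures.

0.0555 A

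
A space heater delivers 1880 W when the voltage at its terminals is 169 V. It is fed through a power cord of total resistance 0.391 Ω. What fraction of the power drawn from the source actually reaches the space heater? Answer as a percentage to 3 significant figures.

97.5 %

I = P / V = 1880 / 169 = 11.12 A through the power cord.
P_line = I² R_line = (11.12)² × 0.391 = 48.39 W
P_source = P_load + P_line = 1880 + 48.39 = 1928 W
η = P_load / P_source = 1880 / 1928 = 0.9749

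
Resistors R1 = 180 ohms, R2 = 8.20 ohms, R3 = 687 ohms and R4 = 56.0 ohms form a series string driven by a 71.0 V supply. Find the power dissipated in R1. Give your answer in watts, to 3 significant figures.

1.05 W

In a series string the same current flows through every resistor — find that current, then P = I²R for the one we want.
R_total = 180 + 8.20 + 687 + 56.0 = 931.2 Ω
I = V / R_total = 71.0 / 931.2 = 0.07625 A
P_R1 = I² × R1 = (0.07625)² × 180 = 1.046 W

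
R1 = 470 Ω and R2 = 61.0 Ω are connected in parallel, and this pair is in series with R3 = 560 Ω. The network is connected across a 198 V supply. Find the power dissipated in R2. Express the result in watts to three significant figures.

4.97 W

Reduce the parallel combination to a single R_p; the circuit then becomes R_p in series with the remaining resistor.
R_p = (470×61.0)/(470+61.0) = 53.99 Ω
R_total = R_p + 560 = 53.99 + 560 = 614.0 Ω
I = V / R_total = 198 / 614.0 = 0.3225 A
Voltage across the parallel pair: V_p = I × R_p = 0.3225 × 53.99 = 17.41 V
R2 sits across V_p; its power is V_p²/R.
P_R2 = (17.41)² / 61.0 = 4.970 W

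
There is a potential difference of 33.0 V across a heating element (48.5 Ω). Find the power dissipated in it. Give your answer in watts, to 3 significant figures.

22.5 W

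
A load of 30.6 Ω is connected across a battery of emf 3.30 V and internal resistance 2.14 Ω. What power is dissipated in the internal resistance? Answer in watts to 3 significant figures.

Internal loss is I²r, with I set by the total series resistance r+R.
I = ε / (r + R) = 3.30 / (2.14 + 30.6) = 0.1008 A
P_int = I² r = (0.1008)² × 2.14 = 0.02174 W

0.0217 W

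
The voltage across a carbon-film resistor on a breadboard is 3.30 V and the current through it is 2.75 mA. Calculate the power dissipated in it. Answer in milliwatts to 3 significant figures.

V and I are known directly — P = V I, no intermediate step needed.
P = 3.30 V × 0.002750 A = 0.009075 W

9.07 mW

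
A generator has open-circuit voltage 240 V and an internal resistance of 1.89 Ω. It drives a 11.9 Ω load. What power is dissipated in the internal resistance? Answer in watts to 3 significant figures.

The source's internal resistance is just another series element carrying I; its dissipation is I²r.
I = ε / (r + R) = 240 / (1.89 + 11.9) = 17.40 A
P_int = I² r = (17.40)² × 1.89 = 572.5 W

572 W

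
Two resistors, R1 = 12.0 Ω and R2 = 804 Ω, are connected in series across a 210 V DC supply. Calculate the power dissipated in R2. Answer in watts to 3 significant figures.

In a series string the same current flows through every resistor — find that current, then P = I²R for the one we want.
R_total = 12.0 + 804 = 816.0 Ω
I = V / R_total = 210 / 816.0 = 0.2574 A
P_R2 = I² × R2 = (0.2574)² × 804 = 53.25 W

53.2 W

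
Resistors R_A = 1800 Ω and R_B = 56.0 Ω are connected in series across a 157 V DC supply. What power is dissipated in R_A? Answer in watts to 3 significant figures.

Since the resistors are in series they all carry the loop current I = V/R_total; the power in any one is I²R.
R_total = 1800 + 56.0 = 1856 Ω
I = V / R_total = 157 / 1856 = 0.08459 A
P_R_A = I² × R_A = (0.08459)² × 1800 = 12.88 W

12.9 W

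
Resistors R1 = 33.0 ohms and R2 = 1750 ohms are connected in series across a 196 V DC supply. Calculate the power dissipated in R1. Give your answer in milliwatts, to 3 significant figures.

399 mW

The current is common to all series resistors; compute it, then apply P = I²R for the target.
R_total = 33.0 + 1750 = 1783 Ω
I = V / R_total = 196 / 1783 = 0.1099 A
P_R1 = I² × R1 = (0.1099)² × 33.0 = 0.3988 W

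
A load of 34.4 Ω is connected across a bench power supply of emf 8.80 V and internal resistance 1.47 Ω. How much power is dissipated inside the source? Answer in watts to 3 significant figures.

0.0885 W

The source's internal resistance is just another series element carrying I; its dissipation is I²r.
I = ε / (r + R) = 8.80 / (1.47 + 34.4) = 0.2453 A
P_int = I² r = (0.2453)² × 1.47 = 0.08847 W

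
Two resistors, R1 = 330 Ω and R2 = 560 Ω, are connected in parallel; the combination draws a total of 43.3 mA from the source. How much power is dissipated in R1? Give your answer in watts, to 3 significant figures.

0.245 W

We need the common branch voltage; get it from I_total × R_eq, then P = V²/R for the branch.
1/R_eq = 1/330 + 1/560 ⇒ R_eq = 207.6 Ω
V = I_total × R_eq = 0.04330 × 207.6 = 8.991 V
P_R1 = V² / R1 = (8.991)² / 330 = 0.2450 W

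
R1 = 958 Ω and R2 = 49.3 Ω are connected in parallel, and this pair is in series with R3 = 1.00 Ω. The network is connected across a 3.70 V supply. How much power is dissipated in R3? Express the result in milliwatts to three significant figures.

Collapse the R1‖R2 pair into one equivalent R_p; then R_p and R3 form a series string.
R_p = (958×49.3)/(958+49.3) = 46.89 Ω
R_total = R_p + 1.00 = 46.89 + 1.00 = 47.89 Ω
I = V / R_total = 3.70 / 47.89 = 0.07727 A
All the supply current flows through R3; use P = I²R3.
P_R3 = (0.07727)² × 1.00 = 0.005970 W

5.97 mW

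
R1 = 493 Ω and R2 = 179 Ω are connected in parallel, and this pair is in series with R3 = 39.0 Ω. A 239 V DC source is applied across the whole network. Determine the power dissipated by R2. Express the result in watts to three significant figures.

190 W

Reduce the parallel combination to a single R_p; the circuit then becomes R_p in series with the remaining resistor.
R_p = (493×179)/(493+179) = 131.3 Ω
R_total = R_p + 39.0 = 131.3 + 39.0 = 170.3 Ω
I = V / R_total = 239 / 170.3 = 1.403 A
Voltage across the parallel pair: V_p = I × R_p = 1.403 × 131.3 = 184.3 V
R2 has V_p across it, so P = V_p²/R2.
P_R2 = (184.3)² / 179 = 189.7 W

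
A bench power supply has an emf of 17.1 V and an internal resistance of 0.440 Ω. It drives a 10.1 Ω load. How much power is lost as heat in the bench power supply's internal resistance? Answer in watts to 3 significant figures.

The source's internal resistance is just another series element carrying I; its dissipation is I²r.
I = ε / (r + R) = 17.1 / (0.440 + 10.1) = 1.622 A
P_int = I² r = (1.622)² × 0.440 = 1.158 W

1.16 W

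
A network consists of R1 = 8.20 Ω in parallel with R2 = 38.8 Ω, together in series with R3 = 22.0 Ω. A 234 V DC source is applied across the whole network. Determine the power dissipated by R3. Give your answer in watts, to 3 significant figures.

1460 W

Reduce the parallel combination to a single R_p; the circuit then becomes R_p in series with the remaining resistor.
R_p = (8.20×38.8)/(8.20+38.8) = 6.769 Ω
R_total = R_p + 22.0 = 6.769 + 22.0 = 28.77 Ω
I = V / R_total = 234 / 28.77 = 8.134 A
All the supply current flows through R3; use P = I²R3.
P_R3 = (8.134)² × 22.0 = 1455 W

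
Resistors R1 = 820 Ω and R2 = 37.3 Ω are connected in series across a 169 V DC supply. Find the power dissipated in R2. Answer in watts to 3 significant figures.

The current is common to all series resistors; compute it, then apply P = I²R for the target.
R_total = 820 + 37.3 = 857.3 Ω
I = V / R_total = 169 / 857.3 = 0.1971 A
P_R2 = I² × R2 = (0.1971)² × 37.3 = 1.449 W

1.45 W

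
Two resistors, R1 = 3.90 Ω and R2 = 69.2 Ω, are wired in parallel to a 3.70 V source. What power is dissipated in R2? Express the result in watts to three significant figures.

Every branch has 3.70 V across it, so for R2 the power is simply V²/R.
P_R2 = V² / R2 = (3.70)² / 69.2 Ω = 0.1978 W

0.198 W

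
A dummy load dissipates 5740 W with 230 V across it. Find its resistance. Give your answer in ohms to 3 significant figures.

9.22 Ω

From P = V I = I²R = V²/R, with the two given quantities we get R = V² / P.
R = (230)² / 5740 = 9.216 Ω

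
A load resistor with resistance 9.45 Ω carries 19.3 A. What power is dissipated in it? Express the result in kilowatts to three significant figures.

3.52 kW

With I and R stated, P = I²R applies in one step.
P = (19.30 A)² × 9.45 Ω = 3520 W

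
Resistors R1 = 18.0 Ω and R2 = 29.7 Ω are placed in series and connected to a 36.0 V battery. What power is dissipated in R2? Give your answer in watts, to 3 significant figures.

Series elements share the same current, so find I first, then use P = I²R.
R_total = 18.0 + 29.7 = 47.70 Ω
I = V / R_total = 36.0 / 47.70 = 0.7547 A
P_R2 = I² × R2 = (0.7547)² × 29.7 = 16.92 W

16.9 W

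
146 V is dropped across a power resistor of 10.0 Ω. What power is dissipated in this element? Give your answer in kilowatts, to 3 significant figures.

V and R are stated; P = V²/R avoids computing the current.
P = (146 V)² / 10.0 Ω = 2132 W

2.13 kW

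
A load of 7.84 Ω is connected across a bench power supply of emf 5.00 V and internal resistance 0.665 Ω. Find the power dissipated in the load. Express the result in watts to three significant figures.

Find the circuit current first, then P = I²R for the load (series elements share I).
I = ε / (r + R) = 5.00 / (0.665 + 7.84) = 0.5879 A
P_load = I² R = (0.5879)² × 7.84 = 2.710 W

2.71 W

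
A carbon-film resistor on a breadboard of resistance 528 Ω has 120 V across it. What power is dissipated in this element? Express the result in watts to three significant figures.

27.3 W

Voltage and resistance are given, so P = V²/R is the one-step route.
P = (120 V)² / 528 Ω = 27.27 W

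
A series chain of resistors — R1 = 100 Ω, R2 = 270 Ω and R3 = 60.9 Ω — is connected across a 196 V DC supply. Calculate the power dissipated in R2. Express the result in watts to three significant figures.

Every series element carries the same I. Get I from the total resistance, then P = I² × R2.
R_total = 100 + 270 + 60.9 = 430.9 Ω
I = V / R_total = 196 / 430.9 = 0.4549 A
P_R2 = I² × R2 = (0.4549)² × 270 = 55.86 W

55.9 W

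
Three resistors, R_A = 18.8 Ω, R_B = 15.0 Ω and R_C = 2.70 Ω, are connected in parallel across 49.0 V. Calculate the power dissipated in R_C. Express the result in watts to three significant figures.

R_C sits directly across the source, so P = V²/R with V = 49.0 V.
P_R_C = V² / R_C = (49.0)² / 2.70 Ω = 889.3 W

889 W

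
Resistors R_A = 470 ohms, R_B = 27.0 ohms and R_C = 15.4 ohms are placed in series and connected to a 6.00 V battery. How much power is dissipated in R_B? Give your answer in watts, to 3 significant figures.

Since the resistors are in series they all carry the loop current I = V/R_total; the power in any one is I²R.
R_total = 470 + 27.0 + 15.4 = 512.4 Ω
I = V / R_total = 6.00 / 512.4 = 0.01171 A
P_R_B = I² × R_B = (0.01171)² × 27.0 = 0.003702 W

0.00370 W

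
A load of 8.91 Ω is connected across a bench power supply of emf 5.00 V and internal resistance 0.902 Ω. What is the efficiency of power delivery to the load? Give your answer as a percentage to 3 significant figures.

90.8 %

Both r and R carry the same current, so the power split is just the resistance split: η = R/(R+r).
η = R / (R + r) = 8.91 / (8.91 + 0.902) = 0.9081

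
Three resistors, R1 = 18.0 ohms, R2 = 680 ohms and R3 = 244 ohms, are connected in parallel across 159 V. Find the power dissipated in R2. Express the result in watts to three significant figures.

37.2 W

Each parallel branch sees the full supply voltage, so P = V²/R applies directly to the target branch.
P_R2 = V² / R2 = (159)² / 680 Ω = 37.18 W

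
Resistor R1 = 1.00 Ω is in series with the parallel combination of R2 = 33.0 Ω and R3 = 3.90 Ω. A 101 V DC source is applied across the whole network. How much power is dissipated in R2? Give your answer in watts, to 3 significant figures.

187 W

Collapse R2‖R3 to a single equivalent, reducing the network to two series elements.
R_p = (33.0×3.90)/(33.0+3.90) = 3.488 Ω
R_total = 1.00 + 3.488 = 4.488 Ω
I = V / R_total = 101 / 4.488 = 22.51 A
Voltage across the parallel pair: V_p = I × R_p = 22.51 × 3.488 = 78.49 V
R2 is across V_p, so use P = V²/R for that branch.
P_R2 = (78.49)² / 33.0 = 186.7 W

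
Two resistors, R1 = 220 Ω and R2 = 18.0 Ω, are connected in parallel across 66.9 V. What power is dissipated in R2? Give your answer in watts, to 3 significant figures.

Every branch has 66.9 V across it, so for R2 the power is simply V²/R.
P_R2 = V² / R2 = (66.9)² / 18.0 Ω = 248.6 W

249 W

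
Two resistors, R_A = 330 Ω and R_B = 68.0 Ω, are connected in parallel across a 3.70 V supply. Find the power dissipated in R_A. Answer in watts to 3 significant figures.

Every branch has 3.70 V across it, so for R_A the power is simply V²/R.
P_R_A = V² / R_A = (3.70)² / 330 Ω = 0.04148 W

0.0415 W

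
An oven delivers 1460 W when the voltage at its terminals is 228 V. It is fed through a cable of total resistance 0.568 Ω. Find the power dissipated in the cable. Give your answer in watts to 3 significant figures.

The cable is a series resistance carrying the load current; its dissipation is I²R_line.
I = P / V = 1460 / 228 = 6.404 A through the cable.
P_line = I² R_line = (6.404)² × 0.568 = 23.29 W

23.3 W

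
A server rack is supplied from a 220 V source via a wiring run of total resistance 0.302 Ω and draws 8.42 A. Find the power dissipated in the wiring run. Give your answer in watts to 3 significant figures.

21.4 W

The wiring run is a series resistance carrying the load current; its dissipation is I²R_line.
The wiring run carries the full 8.42 A.
P_line = I² R_line = (8.420)² × 0.302 = 21.41 W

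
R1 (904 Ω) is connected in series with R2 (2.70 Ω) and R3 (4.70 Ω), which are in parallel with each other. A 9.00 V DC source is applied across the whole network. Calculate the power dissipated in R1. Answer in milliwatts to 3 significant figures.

89.3 mW

First combine the parallel branches into one equivalent R_p, then R1 + R_p is a series pair.
R_p = (2.70×4.70)/(2.70+4.70) = 1.715 Ω
R_total = 904 + 1.715 = 905.7 Ω
I = V / R_total = 9.00 / 905.7 = 0.009937 A
The full supply current passes through R1: P = I²R.
P_R1 = (0.009937)² × 904 = 0.08926 W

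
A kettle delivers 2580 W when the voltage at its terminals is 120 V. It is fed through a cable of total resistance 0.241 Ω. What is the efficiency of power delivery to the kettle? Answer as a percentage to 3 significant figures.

95.9 %

I = P / V = 2580 / 120 = 21.50 A through the cable.
P_line = I² R_line = (21.50)² × 0.241 = 111.4 W
P_source = P_load + P_line = 2580 + 111.4 = 2691 W
η = P_load / P_source = 2580 / 2691 = 0.9586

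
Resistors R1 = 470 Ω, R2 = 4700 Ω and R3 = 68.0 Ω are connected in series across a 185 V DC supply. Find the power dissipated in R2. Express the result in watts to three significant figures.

Every series element carries the same I. Get I from the total resistance, then P = I² × R2.
R_total = 470 + 4700 + 68.0 = 5238 Ω
I = V / R_total = 185 / 5238 = 0.03532 A
P_R2 = I² × R2 = (0.03532)² × 4700 = 5.863 W

5.86 W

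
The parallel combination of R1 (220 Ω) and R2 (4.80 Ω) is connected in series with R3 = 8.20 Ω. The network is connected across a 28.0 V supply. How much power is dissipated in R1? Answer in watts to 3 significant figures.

0.473 W

Combine R1 and R2 into their parallel equivalent first, reducing the network to two series resistors.
R_p = (220×4.80)/(220+4.80) = 4.698 Ω
R_total = R_p + 8.20 = 4.698 + 8.20 = 12.90 Ω
I = V / R_total = 28.0 / 12.90 = 2.171 A
Voltage across the parallel pair: V_p = I × R_p = 2.171 × 4.698 = 10.20 V
Use P = V²/R for R1 with V = V_p.
P_R1 = (10.20)² / 220 = 0.4727 W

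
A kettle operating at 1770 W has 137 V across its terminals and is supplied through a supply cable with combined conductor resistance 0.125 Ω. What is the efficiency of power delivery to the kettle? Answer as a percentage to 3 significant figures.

I = P / V = 1770 / 137 = 12.92 A through the supply cable.
P_line = I² R_line = (12.92)² × 0.125 = 20.86 W
P_source = P_load + P_line = 1770 + 20.86 = 1791 W
η = P_load / P_source = 1770 / 1791 = 0.9883

98.8 %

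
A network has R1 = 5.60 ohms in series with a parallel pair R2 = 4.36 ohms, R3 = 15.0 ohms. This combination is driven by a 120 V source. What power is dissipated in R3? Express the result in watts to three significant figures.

First combine the parallel branches into one equivalent R_p, then R1 + R_p is a series pair.
R_p = (4.36×15.0)/(4.36+15.0) = 3.378 Ω
R_total = 5.60 + 3.378 = 8.978 Ω
I = V / R_total = 120 / 8.978 = 13.37 A
Voltage across the parallel pair: V_p = I × R_p = 13.37 × 3.378 = 45.15 V
With V_p across R3, its power is V_p²/R3.
P_R3 = (45.15)² / 15.0 = 135.9 W

136 W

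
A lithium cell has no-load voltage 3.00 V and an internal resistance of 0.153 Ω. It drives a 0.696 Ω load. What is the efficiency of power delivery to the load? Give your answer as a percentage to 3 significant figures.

82.0 %

η = P_load/(P_load+P_int) = I²R/(I²R+I²r) = R/(R+r) — the I² cancels for series elements.
η = R / (R + r) = 0.696 / (0.696 + 0.153) = 0.8198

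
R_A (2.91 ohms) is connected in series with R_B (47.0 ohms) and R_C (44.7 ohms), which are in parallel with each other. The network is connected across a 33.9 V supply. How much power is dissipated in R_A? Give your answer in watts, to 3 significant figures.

5.02 W

Reduce the parallel pair to R_p first; the network is then a simple series string.
R_p = (47.0×44.7)/(47.0+44.7) = 22.91 Ω
R_total = 2.91 + 22.91 = 25.82 Ω
I = V / R_total = 33.9 / 25.82 = 1.313 A
All the current flows through R_A; use P = I²R.
P_R_A = (1.313)² × 2.91 = 5.016 W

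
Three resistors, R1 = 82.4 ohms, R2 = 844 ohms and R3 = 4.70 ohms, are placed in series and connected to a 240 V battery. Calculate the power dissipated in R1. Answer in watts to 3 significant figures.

Since the resistors are in series they all carry the loop current I = V/R_total; the power in any one is I²R.
R_total = 82.4 + 844 + 4.70 = 931.1 Ω
I = V / R_total = 240 / 931.1 = 0.2578 A
P_R1 = I² × R1 = (0.2578)² × 82.4 = 5.475 W

5.47 W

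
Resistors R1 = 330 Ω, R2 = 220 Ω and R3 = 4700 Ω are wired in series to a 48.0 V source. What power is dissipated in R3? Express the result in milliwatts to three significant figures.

393 mW

Series elements share the same current, so find I first, then use P = I²R.
R_total = 330 + 220 + 4700 = 5250 Ω
I = V / R_total = 48.0 / 5250 = 0.009143 A
P_R3 = I² × R3 = (0.009143)² × 4700 = 0.3929 W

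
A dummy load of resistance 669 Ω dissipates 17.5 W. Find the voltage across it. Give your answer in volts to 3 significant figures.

108 V

Rearranging the power relation for the two known quantities gives V = √(P R).
V = √(17.5 × 669) = 108.2 V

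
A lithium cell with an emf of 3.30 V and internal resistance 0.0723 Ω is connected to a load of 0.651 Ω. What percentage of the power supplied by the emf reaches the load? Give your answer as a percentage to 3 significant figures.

Efficiency is P_load / P_total. With a series r and R sharing the same I, P = I²R for each, so η = R/(R+r).
η = R / (R + r) = 0.651 / (0.651 + 0.0723) = 0.9000

90.0 %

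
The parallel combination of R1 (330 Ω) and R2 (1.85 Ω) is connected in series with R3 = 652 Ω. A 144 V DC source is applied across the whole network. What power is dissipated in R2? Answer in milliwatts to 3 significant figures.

88.7 mW

Combine R1 and R2 into their parallel equivalent first, reducing the network to two series resistors.
R_p = (330×1.85)/(330+1.85) = 1.840 Ω
R_total = R_p + 652 = 1.840 + 652 = 653.8 Ω
I = V / R_total = 144 / 653.8 = 0.2202 A
Voltage across the parallel pair: V_p = I × R_p = 0.2202 × 1.840 = 0.4052 V
R2 has V_p across it, so P = V_p²/R2.
P_R2 = (0.4052)² / 1.85 = 0.08874 W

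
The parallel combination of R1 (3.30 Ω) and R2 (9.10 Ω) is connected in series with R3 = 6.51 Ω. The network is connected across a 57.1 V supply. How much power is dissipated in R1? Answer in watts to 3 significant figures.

72.6 W

First find R_p for the parallel pair, then treat R_p + R3 as a series loop.
R_p = (3.30×9.10)/(3.30+9.10) = 2.422 Ω
R_total = R_p + 6.51 = 2.422 + 6.51 = 8.932 Ω
I = V / R_total = 57.1 / 8.932 = 6.393 A
Voltage across the parallel pair: V_p = I × R_p = 6.393 × 2.422 = 15.48 V
R1 sits across V_p; its power is V_p²/R.
P_R1 = (15.48)² / 3.30 = 72.64 W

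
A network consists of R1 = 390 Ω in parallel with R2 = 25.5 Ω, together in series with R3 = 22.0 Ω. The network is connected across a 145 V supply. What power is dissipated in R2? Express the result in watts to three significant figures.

Collapse the R1‖R2 pair into one equivalent R_p; then R_p and R3 form a series string.
R_p = (390×25.5)/(390+25.5) = 23.94 Ω
R_total = R_p + 22.0 = 23.94 + 22.0 = 45.94 Ω
I = V / R_total = 145 / 45.94 = 3.157 A
Voltage across the parallel pair: V_p = I × R_p = 3.157 × 23.94 = 75.55 V
R2 has V_p across it, so P = V_p²/R2.
P_R2 = (75.55)² / 25.5 = 223.9 W

224 W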